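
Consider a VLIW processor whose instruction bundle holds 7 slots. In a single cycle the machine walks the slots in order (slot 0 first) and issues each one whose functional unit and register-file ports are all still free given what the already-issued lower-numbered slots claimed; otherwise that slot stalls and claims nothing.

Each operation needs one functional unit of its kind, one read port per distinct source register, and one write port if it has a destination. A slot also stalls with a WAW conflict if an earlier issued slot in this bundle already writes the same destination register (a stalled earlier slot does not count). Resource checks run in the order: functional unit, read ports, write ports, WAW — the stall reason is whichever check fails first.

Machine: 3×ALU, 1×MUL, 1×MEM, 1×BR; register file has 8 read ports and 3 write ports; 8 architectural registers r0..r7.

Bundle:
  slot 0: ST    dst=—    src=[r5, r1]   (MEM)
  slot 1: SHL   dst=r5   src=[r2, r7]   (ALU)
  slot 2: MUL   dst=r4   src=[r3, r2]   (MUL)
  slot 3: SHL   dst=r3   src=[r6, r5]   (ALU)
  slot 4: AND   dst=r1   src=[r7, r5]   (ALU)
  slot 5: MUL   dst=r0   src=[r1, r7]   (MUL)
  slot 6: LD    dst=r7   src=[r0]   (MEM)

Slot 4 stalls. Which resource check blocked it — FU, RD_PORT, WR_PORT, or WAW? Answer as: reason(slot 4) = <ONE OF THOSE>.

slot 0 (MEM): ISSUE — free A3,Mu1,Ld0,B1 rp6 wp3
slot 1 (ALU): ISSUE — free A2,Mu1,Ld0,B1 rp4 wp2
slot 2 (MUL): ISSUE — free A2,Mu0,Ld0,B1 rp2 wp1
slot 3 (ALU): ISSUE — free A1,Mu0,Ld0,B1 rp0 wp0
slot 4 (ALU): stall RD_PORT — free A1,Mu0,Ld0,B1 rp0 wp0
slot 5 (MUL): stall FU — free A1,Mu0,Ld0,B1 rp0 wp0
slot 6 (MEM): stall FU — free A1,Mu0,Ld0,B1 rp0 wp0

reason(slot 4) = RD_PORT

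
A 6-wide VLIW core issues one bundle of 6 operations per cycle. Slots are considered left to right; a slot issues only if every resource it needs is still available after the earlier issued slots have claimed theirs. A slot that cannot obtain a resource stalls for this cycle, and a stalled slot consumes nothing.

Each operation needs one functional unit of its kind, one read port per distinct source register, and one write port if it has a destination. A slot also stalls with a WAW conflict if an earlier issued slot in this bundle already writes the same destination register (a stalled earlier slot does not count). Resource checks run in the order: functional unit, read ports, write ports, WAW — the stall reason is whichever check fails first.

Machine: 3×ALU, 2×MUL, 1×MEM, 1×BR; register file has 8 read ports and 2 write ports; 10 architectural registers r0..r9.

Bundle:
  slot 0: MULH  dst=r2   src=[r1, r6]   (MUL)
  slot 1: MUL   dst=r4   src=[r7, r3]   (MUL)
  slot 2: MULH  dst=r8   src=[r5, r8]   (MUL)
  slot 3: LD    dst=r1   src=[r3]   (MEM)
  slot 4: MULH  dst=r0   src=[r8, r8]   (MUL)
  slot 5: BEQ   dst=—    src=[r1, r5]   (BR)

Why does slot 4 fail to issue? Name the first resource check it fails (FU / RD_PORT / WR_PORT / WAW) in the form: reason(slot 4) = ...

(0) want 1×MUL +2rd +1wr — yes → AL3|MU1|ME1|BR1|rd6|wr1
(1) want 1×MUL +2rd +1wr — yes → AL3|MU0|ME1|BR1|rd4|wr0
(2) want 1×MUL +2rd +1wr — FU → AL3|MU0|ME1|BR1|rd4|wr0
(3) want 1×MEM +1rd +1wr — WR_PORT → AL3|MU0|ME1|BR1|rd4|wr0
(4) want 1×MUL +1rd +1wr — FU → AL3|MU0|ME1|BR1|rd4|wr0
(5) want 1×BR +2rd +0wr — yes → AL3|MU0|ME1|BR0|rd2|wr0

reason(slot 4) = FU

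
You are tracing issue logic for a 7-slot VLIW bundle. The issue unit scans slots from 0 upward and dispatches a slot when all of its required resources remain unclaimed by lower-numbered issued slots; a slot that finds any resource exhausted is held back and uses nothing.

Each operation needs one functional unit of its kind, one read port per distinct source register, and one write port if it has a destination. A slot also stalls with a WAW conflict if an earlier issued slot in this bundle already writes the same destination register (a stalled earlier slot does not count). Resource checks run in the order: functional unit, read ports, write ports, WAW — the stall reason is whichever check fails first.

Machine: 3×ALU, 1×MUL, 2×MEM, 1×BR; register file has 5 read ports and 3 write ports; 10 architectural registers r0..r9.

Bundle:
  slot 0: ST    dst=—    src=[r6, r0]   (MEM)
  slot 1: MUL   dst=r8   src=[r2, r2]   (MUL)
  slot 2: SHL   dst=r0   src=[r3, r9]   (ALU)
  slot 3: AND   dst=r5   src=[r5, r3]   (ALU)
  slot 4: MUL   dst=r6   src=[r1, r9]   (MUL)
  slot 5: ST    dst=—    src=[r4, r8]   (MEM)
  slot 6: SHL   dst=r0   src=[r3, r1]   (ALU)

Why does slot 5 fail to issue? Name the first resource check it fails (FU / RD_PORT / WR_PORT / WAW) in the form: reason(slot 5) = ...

(0) want 1×MEM +2rd +0wr — yes → AL3|MU1|ME1|BR1|rd3|wr3
(1) want 1×MUL +1rd +1wr — yes → AL3|MU0|ME1|BR1|rd2|wr2
(2) want 1×ALU +2rd +1wr — yes → AL2|MU0|ME1|BR1|rd0|wr1
(3) want 1×ALU +2rd +1wr — RD_PORT → AL2|MU0|ME1|BR1|rd0|wr1
(4) want 1×MUL +2rd +1wr — FU → AL2|MU0|ME1|BR1|rd0|wr1
(5) want 1×MEM +2rd +0wr — RD_PORT → AL2|MU0|ME1|BR1|rd0|wr1
(6) want 1×ALU +2rd +1wr — RD_PORT → AL2|MU0|ME1|BR1|rd0|wr1

reason(slot 5) = RD_PORT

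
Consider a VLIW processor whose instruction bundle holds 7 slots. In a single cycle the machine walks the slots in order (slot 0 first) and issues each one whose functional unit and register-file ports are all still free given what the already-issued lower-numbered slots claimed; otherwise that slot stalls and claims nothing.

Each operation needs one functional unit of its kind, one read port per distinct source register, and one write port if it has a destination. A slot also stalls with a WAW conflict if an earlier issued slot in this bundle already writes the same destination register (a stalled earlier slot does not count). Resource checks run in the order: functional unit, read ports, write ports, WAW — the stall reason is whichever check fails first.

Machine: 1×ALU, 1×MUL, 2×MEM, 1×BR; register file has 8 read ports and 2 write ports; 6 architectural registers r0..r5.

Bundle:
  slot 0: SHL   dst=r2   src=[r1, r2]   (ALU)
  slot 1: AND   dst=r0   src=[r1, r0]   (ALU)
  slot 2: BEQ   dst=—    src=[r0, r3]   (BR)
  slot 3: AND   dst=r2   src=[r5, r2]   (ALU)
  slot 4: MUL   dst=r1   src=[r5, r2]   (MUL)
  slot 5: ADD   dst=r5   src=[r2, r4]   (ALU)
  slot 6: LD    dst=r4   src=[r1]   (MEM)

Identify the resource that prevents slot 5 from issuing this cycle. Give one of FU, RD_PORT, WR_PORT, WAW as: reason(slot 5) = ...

reason(slot 5) = FU

[0] ALU needs rd=2 wr=1: ok; after: ALU=0 MUL=1 MEM=2 BR=1, R=6, W=1
[1] ALU needs rd=2 wr=1: FU; after: ALU=0 MUL=1 MEM=2 BR=1, R=6, W=1
[2] BR needs rd=2 wr=0: ok; after: ALU=0 MUL=1 MEM=2 BR=0, R=4, W=1
[3] ALU needs rd=2 wr=1: FU; after: ALU=0 MUL=1 MEM=2 BR=0, R=4, W=1
[4] MUL needs rd=2 wr=1: ok; after: ALU=0 MUL=0 MEM=2 BR=0, R=2, W=0
[5] ALU needs rd=2 wr=1: FU; after: ALU=0 MUL=0 MEM=2 BR=0, R=2, W=0
[6] MEM needs rd=1 wr=1: WR_PORT; after: ALU=0 MUL=0 MEM=2 BR=0, R=2, W=0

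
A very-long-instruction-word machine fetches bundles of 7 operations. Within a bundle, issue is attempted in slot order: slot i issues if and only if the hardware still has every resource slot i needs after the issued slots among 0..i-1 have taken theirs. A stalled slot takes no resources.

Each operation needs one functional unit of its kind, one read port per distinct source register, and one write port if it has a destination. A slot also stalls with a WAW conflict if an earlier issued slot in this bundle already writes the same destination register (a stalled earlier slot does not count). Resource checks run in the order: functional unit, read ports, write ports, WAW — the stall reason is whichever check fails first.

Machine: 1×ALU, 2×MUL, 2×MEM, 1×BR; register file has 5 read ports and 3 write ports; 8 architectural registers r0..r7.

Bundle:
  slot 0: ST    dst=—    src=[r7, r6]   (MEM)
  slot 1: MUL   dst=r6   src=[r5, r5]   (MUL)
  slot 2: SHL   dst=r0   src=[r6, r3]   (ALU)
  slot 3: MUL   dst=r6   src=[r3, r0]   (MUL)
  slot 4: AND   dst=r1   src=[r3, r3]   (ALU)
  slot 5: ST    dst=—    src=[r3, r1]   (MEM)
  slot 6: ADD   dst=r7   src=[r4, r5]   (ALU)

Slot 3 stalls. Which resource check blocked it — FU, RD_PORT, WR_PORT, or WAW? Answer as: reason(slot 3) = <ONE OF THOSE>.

  0. MEM ⇒ go  {1A/2Mu/1Ld/1B | 3r 3w}
  1. MUL→r6 ⇒ go  {1A/1Mu/1Ld/1B | 2r 2w}
  2. ALU→r0 ⇒ go  {0A/1Mu/1Ld/1B | 0r 1w}
  3. MUL→r6 ⇒ no(RD_PORT)  {0A/1Mu/1Ld/1B | 0r 1w}
  4. ALU→r1 ⇒ no(FU)  {0A/1Mu/1Ld/1B | 0r 1w}
  5. MEM ⇒ no(RD_PORT)  {0A/1Mu/1Ld/1B | 0r 1w}
  6. ALU→r7 ⇒ no(FU)  {0A/1Mu/1Ld/1B | 0r 1w}

reason(slot 3) = RD_PORT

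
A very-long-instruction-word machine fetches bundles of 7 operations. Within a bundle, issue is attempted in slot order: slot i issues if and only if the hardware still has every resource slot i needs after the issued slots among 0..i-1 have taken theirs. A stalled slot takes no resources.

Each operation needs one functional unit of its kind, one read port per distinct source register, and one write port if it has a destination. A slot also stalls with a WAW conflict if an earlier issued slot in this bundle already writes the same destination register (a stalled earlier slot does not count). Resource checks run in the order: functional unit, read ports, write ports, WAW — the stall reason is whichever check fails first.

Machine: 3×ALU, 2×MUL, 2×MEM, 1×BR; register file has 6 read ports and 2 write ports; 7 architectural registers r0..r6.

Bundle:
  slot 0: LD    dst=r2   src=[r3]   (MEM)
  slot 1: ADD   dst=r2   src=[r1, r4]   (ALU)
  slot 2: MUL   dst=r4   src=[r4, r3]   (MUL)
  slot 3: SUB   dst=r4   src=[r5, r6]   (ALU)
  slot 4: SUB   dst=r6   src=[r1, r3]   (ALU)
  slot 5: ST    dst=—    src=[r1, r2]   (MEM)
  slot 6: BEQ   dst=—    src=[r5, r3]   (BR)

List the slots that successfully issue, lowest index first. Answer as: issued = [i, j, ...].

issued = [0, 2, 5]

(0) want 1×MEM +1rd +1wr — yes → AL3|MU2|ME1|BR1|rd5|wr1
(1) want 1×ALU +2rd +1wr — WAW → AL3|MU2|ME1|BR1|rd5|wr1
(2) want 1×MUL +2rd +1wr — yes → AL3|MU1|ME1|BR1|rd3|wr0
(3) want 1×ALU +2rd +1wr — WR_PORT → AL3|MU1|ME1|BR1|rd3|wr0
(4) want 1×ALU +2rd +1wr — WR_PORT → AL3|MU1|ME1|BR1|rd3|wr0
(5) want 1×MEM +2rd +0wr — yes → AL3|MU1|ME0|BR1|rd1|wr0
(6) want 1×BR +2rd +0wr — RD_PORT → AL3|MU1|ME0|BR1|rd1|wr0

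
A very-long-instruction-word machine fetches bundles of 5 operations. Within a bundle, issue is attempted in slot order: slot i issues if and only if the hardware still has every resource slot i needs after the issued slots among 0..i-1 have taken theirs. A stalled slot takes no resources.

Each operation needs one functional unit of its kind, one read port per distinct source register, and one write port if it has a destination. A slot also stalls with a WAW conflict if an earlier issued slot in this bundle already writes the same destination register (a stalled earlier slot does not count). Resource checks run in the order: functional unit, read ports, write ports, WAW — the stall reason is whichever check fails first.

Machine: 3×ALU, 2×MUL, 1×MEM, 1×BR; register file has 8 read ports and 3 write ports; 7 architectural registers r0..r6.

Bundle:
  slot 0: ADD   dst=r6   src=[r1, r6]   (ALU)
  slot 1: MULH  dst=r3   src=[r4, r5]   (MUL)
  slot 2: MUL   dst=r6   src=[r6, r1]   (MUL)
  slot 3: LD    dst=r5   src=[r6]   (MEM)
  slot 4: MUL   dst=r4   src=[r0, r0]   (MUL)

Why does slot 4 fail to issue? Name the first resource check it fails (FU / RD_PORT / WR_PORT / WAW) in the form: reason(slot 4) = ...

reason(slot 4) = WR_PORT

[0] ALU needs rd=2 wr=1: ok; after: ALU=2 MUL=2 MEM=1 BR=1, R=6, W=2
[1] MUL needs rd=2 wr=1: ok; after: ALU=2 MUL=1 MEM=1 BR=1, R=4, W=1
[2] MUL needs rd=2 wr=1: WAW; after: ALU=2 MUL=1 MEM=1 BR=1, R=4, W=1
[3] MEM needs rd=1 wr=1: ok; after: ALU=2 MUL=1 MEM=0 BR=1, R=3, W=0
[4] MUL needs rd=1 wr=1: WR_PORT; after: ALU=2 MUL=1 MEM=0 BR=1, R=3, W=0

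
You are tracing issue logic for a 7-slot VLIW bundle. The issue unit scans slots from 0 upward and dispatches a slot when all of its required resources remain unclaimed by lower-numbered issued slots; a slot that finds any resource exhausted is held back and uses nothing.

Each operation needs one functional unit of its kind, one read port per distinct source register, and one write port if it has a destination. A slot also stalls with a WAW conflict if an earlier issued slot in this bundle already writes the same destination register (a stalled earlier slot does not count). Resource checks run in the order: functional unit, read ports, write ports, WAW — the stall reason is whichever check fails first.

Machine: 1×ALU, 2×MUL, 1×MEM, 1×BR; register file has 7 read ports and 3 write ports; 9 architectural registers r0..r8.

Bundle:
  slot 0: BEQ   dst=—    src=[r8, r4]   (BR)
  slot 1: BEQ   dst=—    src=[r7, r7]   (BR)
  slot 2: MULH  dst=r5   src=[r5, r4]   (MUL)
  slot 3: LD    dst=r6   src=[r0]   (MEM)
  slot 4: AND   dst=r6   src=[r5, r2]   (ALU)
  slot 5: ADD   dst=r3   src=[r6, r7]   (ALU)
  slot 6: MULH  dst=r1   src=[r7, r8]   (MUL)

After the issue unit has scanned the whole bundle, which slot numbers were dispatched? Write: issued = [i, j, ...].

[0] BR needs rd=2 wr=0: ok; after: ALU=1 MUL=2 MEM=1 BR=0, R=5, W=3
[1] BR needs rd=1 wr=0: FU; after: ALU=1 MUL=2 MEM=1 BR=0, R=5, W=3
[2] MUL needs rd=2 wr=1: ok; after: ALU=1 MUL=1 MEM=1 BR=0, R=3, W=2
[3] MEM needs rd=1 wr=1: ok; after: ALU=1 MUL=1 MEM=0 BR=0, R=2, W=1
[4] ALU needs rd=2 wr=1: WAW; after: ALU=1 MUL=1 MEM=0 BR=0, R=2, W=1
[5] ALU needs rd=2 wr=1: ok; after: ALU=0 MUL=1 MEM=0 BR=0, R=0, W=0
[6] MUL needs rd=2 wr=1: RD_PORT; after: ALU=0 MUL=1 MEM=0 BR=0, R=0, W=0

issued = [0, 2, 3, 5]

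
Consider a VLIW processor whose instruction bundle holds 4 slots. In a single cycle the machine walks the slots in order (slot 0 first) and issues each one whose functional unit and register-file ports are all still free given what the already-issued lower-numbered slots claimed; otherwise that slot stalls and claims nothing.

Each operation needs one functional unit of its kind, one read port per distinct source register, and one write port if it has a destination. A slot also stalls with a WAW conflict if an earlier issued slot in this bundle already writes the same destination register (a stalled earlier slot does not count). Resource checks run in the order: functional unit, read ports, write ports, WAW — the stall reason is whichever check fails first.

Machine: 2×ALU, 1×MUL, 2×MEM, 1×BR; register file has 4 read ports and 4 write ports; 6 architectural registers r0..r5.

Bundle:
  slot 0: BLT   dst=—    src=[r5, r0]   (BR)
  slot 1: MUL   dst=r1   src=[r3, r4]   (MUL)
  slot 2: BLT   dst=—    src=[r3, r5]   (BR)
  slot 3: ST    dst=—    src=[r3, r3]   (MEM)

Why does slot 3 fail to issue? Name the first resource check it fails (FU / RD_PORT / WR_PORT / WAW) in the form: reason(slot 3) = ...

#0 BR src=r5,r0 dispatched  <A:2 Mu:1 Ld:2 B:0 rd:2 wr:4>
#1 MUL src=r3,r4 dispatched  <A:2 Mu:0 Ld:2 B:0 rd:0 wr:3>
#2 BR src=r3,r5 held:FU  <A:2 Mu:0 Ld:2 B:0 rd:0 wr:3>
#3 MEM src=r3,r3 held:RD_PORT  <A:2 Mu:0 Ld:2 B:0 rd:0 wr:3>

reason(slot 3) = RD_PORT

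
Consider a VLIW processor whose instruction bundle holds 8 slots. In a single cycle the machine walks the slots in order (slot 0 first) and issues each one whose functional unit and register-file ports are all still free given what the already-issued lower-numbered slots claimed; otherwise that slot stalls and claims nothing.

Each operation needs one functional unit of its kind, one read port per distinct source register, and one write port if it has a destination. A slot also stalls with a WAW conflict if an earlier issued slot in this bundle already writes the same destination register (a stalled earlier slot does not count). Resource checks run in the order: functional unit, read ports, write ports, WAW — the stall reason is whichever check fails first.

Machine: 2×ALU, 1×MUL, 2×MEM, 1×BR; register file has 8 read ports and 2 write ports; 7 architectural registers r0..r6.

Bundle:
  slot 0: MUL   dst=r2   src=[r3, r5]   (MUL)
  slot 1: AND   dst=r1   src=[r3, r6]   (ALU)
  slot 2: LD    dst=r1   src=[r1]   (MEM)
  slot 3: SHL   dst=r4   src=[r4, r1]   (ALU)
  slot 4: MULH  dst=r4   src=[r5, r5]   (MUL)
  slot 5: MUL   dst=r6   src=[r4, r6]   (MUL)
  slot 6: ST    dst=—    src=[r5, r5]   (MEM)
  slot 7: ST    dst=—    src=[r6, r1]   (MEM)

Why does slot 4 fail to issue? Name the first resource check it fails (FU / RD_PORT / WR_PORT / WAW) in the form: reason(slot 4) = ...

reason(slot 4) = FU

#0 MUL src=r3,r5 dispatched  <A:2 Mu:0 Ld:2 B:1 rd:6 wr:1>
#1 ALU src=r3,r6 dispatched  <A:1 Mu:0 Ld:2 B:1 rd:4 wr:0>
#2 MEM src=r1 held:WR_PORT  <A:1 Mu:0 Ld:2 B:1 rd:4 wr:0>
#3 ALU src=r4,r1 held:WR_PORT  <A:1 Mu:0 Ld:2 B:1 rd:4 wr:0>
#4 MUL src=r5,r5 held:FU  <A:1 Mu:0 Ld:2 B:1 rd:4 wr:0>
#5 MUL src=r4,r6 held:FU  <A:1 Mu:0 Ld:2 B:1 rd:4 wr:0>
#6 MEM src=r5,r5 dispatched  <A:1 Mu:0 Ld:1 B:1 rd:3 wr:0>
#7 MEM src=r6,r1 dispatched  <A:1 Mu:0 Ld:0 B:1 rd:1 wr:0>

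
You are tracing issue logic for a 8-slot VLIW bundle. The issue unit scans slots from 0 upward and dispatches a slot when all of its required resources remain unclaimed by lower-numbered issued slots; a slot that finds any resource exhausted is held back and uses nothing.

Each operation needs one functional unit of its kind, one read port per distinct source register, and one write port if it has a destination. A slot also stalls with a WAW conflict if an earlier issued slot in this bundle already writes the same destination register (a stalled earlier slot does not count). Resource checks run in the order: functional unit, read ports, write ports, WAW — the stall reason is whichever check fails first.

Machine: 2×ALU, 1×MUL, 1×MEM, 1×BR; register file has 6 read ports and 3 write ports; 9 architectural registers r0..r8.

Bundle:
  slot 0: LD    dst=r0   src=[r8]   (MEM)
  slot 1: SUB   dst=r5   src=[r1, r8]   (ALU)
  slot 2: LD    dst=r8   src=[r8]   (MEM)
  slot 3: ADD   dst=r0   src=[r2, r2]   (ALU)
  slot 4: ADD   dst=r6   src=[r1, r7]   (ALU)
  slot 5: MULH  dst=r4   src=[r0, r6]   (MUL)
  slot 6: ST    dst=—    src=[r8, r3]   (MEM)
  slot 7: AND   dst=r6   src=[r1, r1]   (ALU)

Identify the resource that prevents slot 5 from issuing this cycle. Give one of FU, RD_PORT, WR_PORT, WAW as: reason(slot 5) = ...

reason(slot 5) = RD_PORT

#0 MEM src=r8 dispatched  <A:2 Mu:1 Ld:0 B:1 rd:5 wr:2>
#1 ALU src=r1,r8 dispatched  <A:1 Mu:1 Ld:0 B:1 rd:3 wr:1>
#2 MEM src=r8 held:FU  <A:1 Mu:1 Ld:0 B:1 rd:3 wr:1>
#3 ALU src=r2,r2 held:WAW  <A:1 Mu:1 Ld:0 B:1 rd:3 wr:1>
#4 ALU src=r1,r7 dispatched  <A:0 Mu:1 Ld:0 B:1 rd:1 wr:0>
#5 MUL src=r0,r6 held:RD_PORT  <A:0 Mu:1 Ld:0 B:1 rd:1 wr:0>
#6 MEM src=r8,r3 held:FU  <A:0 Mu:1 Ld:0 B:1 rd:1 wr:0>
#7 ALU src=r1,r1 held:FU  <A:0 Mu:1 Ld:0 B:1 rd:1 wr:0>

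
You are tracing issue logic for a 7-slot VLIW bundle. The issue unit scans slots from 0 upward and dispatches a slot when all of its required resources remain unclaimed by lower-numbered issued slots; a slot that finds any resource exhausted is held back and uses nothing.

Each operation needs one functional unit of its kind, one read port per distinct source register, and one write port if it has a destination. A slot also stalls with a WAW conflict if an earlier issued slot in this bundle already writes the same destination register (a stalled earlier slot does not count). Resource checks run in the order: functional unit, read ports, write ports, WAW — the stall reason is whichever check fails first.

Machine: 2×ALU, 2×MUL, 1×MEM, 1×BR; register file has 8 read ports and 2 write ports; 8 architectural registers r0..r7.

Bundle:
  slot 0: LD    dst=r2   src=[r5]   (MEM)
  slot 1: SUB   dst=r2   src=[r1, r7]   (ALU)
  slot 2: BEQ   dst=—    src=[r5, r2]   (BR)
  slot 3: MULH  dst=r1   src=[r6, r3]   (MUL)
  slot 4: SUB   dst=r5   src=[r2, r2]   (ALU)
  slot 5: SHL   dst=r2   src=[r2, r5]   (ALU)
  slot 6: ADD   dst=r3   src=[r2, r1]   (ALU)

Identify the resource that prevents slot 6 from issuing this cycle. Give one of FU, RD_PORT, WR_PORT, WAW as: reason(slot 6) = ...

reason(slot 6) = WR_PORT

[0] MEM needs rd=1 wr=1: ok; after: ALU=2 MUL=2 MEM=0 BR=1, R=7, W=1
[1] ALU needs rd=2 wr=1: WAW; after: ALU=2 MUL=2 MEM=0 BR=1, R=7, W=1
[2] BR needs rd=2 wr=0: ok; after: ALU=2 MUL=2 MEM=0 BR=0, R=5, W=1
[3] MUL needs rd=2 wr=1: ok; after: ALU=2 MUL=1 MEM=0 BR=0, R=3, W=0
[4] ALU needs rd=1 wr=1: WR_PORT; after: ALU=2 MUL=1 MEM=0 BR=0, R=3, W=0
[5] ALU needs rd=2 wr=1: WR_PORT; after: ALU=2 MUL=1 MEM=0 BR=0, R=3, W=0
[6] ALU needs rd=2 wr=1: WR_PORT; after: ALU=2 MUL=1 MEM=0 BR=0, R=3, W=0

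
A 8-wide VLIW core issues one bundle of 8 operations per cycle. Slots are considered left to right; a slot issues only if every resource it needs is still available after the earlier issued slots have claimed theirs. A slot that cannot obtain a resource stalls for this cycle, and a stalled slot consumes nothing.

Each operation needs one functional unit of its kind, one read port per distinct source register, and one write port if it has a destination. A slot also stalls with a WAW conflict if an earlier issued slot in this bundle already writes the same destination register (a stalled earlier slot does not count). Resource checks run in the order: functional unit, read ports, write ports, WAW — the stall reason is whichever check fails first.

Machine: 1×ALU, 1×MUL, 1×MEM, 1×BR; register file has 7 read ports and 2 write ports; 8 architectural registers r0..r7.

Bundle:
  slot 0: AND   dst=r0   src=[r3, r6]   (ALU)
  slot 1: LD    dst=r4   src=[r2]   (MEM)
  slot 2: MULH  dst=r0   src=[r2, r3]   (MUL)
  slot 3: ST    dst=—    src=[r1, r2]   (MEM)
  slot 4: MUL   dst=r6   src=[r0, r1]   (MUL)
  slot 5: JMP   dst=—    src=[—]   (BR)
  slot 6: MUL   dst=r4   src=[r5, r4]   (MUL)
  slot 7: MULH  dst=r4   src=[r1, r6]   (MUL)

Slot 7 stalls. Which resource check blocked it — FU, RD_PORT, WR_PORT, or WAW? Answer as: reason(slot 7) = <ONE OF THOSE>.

(0) want 1×ALU +2rd +1wr — yes → AL0|MU1|ME1|BR1|rd5|wr1
(1) want 1×MEM +1rd +1wr — yes → AL0|MU1|ME0|BR1|rd4|wr0
(2) want 1×MUL +2rd +1wr — WR_PORT → AL0|MU1|ME0|BR1|rd4|wr0
(3) want 1×MEM +2rd +0wr — FU → AL0|MU1|ME0|BR1|rd4|wr0
(4) want 1×MUL +2rd +1wr — WR_PORT → AL0|MU1|ME0|BR1|rd4|wr0
(5) want 1×BR +0rd +0wr — yes → AL0|MU1|ME0|BR0|rd4|wr0
(6) want 1×MUL +2rd +1wr — WR_PORT → AL0|MU1|ME0|BR0|rd4|wr0
(7) want 1×MUL +2rd +1wr — WR_PORT → AL0|MU1|ME0|BR0|rd4|wr0

reason(slot 7) = WR_PORT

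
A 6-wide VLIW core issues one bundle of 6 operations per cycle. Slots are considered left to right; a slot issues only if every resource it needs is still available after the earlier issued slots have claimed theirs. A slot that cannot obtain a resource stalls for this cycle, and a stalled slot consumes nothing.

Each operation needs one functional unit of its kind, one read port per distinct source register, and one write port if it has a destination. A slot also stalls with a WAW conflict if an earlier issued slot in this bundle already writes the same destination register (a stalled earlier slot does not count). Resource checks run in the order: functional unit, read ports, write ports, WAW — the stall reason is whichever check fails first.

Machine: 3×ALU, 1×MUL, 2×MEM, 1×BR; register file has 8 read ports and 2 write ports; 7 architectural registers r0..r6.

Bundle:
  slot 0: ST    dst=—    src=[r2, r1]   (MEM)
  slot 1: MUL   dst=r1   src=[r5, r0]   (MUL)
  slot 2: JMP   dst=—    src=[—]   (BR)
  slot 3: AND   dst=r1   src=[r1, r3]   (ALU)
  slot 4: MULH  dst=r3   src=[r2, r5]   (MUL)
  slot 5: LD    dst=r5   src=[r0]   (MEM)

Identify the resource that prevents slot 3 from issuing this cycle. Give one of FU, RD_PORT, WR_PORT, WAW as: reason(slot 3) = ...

(0) want 1×MEM +2rd +0wr — yes → AL3|MU1|ME1|BR1|rd6|wr2
(1) want 1×MUL +2rd +1wr — yes → AL3|MU0|ME1|BR1|rd4|wr1
(2) want 1×BR +0rd +0wr — yes → AL3|MU0|ME1|BR0|rd4|wr1
(3) want 1×ALU +2rd +1wr — WAW → AL3|MU0|ME1|BR0|rd4|wr1
(4) want 1×MUL +2rd +1wr — FU → AL3|MU0|ME1|BR0|rd4|wr1
(5) want 1×MEM +1rd +1wr — yes → AL3|MU0|ME0|BR0|rd3|wr0

reason(slot 3) = WAW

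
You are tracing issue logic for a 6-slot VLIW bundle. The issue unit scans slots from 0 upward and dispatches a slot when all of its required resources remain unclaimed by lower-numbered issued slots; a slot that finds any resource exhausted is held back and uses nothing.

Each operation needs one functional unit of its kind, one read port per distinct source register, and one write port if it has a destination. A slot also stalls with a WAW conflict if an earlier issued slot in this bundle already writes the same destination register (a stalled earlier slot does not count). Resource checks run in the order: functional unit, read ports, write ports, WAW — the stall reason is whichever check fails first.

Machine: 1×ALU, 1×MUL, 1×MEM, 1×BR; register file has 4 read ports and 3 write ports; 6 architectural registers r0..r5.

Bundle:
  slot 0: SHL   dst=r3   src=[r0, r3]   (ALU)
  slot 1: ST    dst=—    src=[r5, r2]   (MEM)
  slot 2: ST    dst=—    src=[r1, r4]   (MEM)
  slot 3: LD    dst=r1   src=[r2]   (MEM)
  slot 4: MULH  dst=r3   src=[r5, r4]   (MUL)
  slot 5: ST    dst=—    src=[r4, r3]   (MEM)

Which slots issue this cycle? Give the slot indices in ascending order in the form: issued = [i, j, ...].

slot 0 (ALU): ISSUE — free A0,Mu1,Ld1,B1 rp2 wp2
slot 1 (MEM): ISSUE — free A0,Mu1,Ld0,B1 rp0 wp2
slot 2 (MEM): stall FU — free A0,Mu1,Ld0,B1 rp0 wp2
slot 3 (MEM): stall FU — free A0,Mu1,Ld0,B1 rp0 wp2
slot 4 (MUL): stall RD_PORT — free A0,Mu1,Ld0,B1 rp0 wp2
slot 5 (MEM): stall FU — free A0,Mu1,Ld0,B1 rp0 wp2

issued = [0, 1]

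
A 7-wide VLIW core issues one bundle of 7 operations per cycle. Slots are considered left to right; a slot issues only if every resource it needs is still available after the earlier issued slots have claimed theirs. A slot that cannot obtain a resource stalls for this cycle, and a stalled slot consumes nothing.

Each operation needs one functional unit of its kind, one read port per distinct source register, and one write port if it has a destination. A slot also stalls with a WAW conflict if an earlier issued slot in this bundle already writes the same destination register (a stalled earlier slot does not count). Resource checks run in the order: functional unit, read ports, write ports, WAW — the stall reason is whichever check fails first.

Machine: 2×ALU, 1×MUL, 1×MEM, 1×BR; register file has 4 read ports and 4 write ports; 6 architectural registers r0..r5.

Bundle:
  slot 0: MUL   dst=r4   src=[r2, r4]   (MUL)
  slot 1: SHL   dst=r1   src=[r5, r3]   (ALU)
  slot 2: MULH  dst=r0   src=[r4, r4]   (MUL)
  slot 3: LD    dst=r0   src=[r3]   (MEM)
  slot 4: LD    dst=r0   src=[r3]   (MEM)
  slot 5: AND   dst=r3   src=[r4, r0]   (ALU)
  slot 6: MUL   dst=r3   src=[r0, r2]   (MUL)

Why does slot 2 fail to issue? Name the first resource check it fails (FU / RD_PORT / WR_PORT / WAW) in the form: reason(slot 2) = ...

#0 MUL src=r2,r4 dispatched  <A:2 Mu:0 Ld:1 B:1 rd:2 wr:3>
#1 ALU src=r5,r3 dispatched  <A:1 Mu:0 Ld:1 B:1 rd:0 wr:2>
#2 MUL src=r4,r4 held:FU  <A:1 Mu:0 Ld:1 B:1 rd:0 wr:2>
#3 MEM src=r3 held:RD_PORT  <A:1 Mu:0 Ld:1 B:1 rd:0 wr:2>
#4 MEM src=r3 held:RD_PORT  <A:1 Mu:0 Ld:1 B:1 rd:0 wr:2>
#5 ALU src=r4,r0 held:RD_PORT  <A:1 Mu:0 Ld:1 B:1 rd:0 wr:2>
#6 MUL src=r0,r2 held:FU  <A:1 Mu:0 Ld:1 B:1 rd:0 wr:2>

reason(slot 2) = FU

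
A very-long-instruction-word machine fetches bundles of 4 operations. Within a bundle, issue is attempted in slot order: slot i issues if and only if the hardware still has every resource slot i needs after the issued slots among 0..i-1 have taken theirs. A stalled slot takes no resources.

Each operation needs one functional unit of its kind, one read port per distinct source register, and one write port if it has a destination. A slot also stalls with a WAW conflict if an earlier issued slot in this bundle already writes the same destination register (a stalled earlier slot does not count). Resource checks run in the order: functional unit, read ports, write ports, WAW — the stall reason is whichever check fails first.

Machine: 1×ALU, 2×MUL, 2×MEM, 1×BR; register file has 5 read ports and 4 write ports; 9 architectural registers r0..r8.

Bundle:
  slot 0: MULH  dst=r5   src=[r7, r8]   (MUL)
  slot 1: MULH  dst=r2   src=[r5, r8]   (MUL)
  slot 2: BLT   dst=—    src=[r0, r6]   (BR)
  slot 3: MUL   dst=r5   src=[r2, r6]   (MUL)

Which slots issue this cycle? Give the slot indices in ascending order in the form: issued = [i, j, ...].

issued = [0, 1]

(0) want 1×MUL +2rd +1wr — yes → AL1|MU1|ME2|BR1|rd3|wr3
(1) want 1×MUL +2rd +1wr — yes → AL1|MU0|ME2|BR1|rd1|wr2
(2) want 1×BR +2rd +0wr — RD_PORT → AL1|MU0|ME2|BR1|rd1|wr2
(3) want 1×MUL +2rd +1wr — FU → AL1|MU0|ME2|BR1|rd1|wr2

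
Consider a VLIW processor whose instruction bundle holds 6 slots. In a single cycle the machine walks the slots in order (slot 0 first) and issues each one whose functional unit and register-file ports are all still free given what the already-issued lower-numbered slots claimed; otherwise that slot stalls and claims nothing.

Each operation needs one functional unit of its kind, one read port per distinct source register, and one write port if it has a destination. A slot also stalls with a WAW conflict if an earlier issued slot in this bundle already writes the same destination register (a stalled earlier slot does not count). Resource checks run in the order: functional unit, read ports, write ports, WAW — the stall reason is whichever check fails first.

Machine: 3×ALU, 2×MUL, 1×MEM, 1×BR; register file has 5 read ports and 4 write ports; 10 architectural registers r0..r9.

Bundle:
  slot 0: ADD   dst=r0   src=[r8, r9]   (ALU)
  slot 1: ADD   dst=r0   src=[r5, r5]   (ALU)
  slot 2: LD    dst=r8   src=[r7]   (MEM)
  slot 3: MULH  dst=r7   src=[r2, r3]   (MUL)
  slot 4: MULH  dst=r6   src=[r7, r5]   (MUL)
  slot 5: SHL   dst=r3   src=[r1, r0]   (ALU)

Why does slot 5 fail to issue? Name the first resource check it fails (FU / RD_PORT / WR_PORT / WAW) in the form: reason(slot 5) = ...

(0) want 1×ALU +2rd +1wr — yes → AL2|MU2|ME1|BR1|rd3|wr3
(1) want 1×ALU +1rd +1wr — WAW → AL2|MU2|ME1|BR1|rd3|wr3
(2) want 1×MEM +1rd +1wr — yes → AL2|MU2|ME0|BR1|rd2|wr2
(3) want 1×MUL +2rd +1wr — yes → AL2|MU1|ME0|BR1|rd0|wr1
(4) want 1×MUL +2rd +1wr — RD_PORT → AL2|MU1|ME0|BR1|rd0|wr1
(5) want 1×ALU +2rd +1wr — RD_PORT → AL2|MU1|ME0|BR1|rd0|wr1

reason(slot 5) = RD_PORT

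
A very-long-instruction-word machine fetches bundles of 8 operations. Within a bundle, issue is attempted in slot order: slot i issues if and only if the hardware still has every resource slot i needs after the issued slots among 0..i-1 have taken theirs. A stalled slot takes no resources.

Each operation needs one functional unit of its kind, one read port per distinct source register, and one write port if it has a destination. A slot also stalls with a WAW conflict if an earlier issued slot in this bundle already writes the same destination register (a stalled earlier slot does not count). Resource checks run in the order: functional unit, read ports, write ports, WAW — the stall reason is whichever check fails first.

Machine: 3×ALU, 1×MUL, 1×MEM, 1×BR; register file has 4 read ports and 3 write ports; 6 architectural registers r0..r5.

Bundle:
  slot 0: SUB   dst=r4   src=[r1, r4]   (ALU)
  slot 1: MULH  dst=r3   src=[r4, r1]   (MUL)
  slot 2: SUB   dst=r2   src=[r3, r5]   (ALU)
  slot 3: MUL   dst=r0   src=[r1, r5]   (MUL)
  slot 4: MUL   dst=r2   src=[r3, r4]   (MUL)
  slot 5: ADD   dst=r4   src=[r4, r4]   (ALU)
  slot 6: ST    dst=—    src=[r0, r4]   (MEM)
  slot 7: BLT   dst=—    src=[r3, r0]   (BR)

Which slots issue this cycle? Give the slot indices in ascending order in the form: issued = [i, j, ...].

issued = [0, 1]

[0] ALU needs rd=2 wr=1: ok; after: ALU=2 MUL=1 MEM=1 BR=1, R=2, W=2
[1] MUL needs rd=2 wr=1: ok; after: ALU=2 MUL=0 MEM=1 BR=1, R=0, W=1
[2] ALU needs rd=2 wr=1: RD_PORT; after: ALU=2 MUL=0 MEM=1 BR=1, R=0, W=1
[3] MUL needs rd=2 wr=1: FU; after: ALU=2 MUL=0 MEM=1 BR=1, R=0, W=1
[4] MUL needs rd=2 wr=1: FU; after: ALU=2 MUL=0 MEM=1 BR=1, R=0, W=1
[5] ALU needs rd=1 wr=1: RD_PORT; after: ALU=2 MUL=0 MEM=1 BR=1, R=0, W=1
[6] MEM needs rd=2 wr=0: RD_PORT; after: ALU=2 MUL=0 MEM=1 BR=1, R=0, W=1
[7] BR needs rd=2 wr=0: RD_PORT; after: ALU=2 MUL=0 MEM=1 BR=1, R=0, W=1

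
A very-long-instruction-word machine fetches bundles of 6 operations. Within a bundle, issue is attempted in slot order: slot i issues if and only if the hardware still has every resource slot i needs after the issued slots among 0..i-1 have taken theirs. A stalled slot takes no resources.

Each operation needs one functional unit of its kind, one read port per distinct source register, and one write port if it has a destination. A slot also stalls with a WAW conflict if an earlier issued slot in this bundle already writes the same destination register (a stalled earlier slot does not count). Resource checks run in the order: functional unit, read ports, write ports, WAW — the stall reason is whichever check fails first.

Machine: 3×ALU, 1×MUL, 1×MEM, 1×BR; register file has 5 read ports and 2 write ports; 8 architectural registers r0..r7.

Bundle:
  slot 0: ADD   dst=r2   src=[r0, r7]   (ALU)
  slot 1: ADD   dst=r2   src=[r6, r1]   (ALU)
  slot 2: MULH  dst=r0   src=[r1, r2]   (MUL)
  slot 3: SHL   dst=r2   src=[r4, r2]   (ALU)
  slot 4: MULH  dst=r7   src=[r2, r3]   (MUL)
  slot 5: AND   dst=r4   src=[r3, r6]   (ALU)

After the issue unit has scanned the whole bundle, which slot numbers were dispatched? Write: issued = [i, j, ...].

issued = [0, 2]

#0 ALU src=r0,r7 dispatched  <A:2 Mu:1 Ld:1 B:1 rd:3 wr:1>
#1 ALU src=r6,r1 held:WAW  <A:2 Mu:1 Ld:1 B:1 rd:3 wr:1>
#2 MUL src=r1,r2 dispatched  <A:2 Mu:0 Ld:1 B:1 rd:1 wr:0>
#3 ALU src=r4,r2 held:RD_PORT  <A:2 Mu:0 Ld:1 B:1 rd:1 wr:0>
#4 MUL src=r2,r3 held:FU  <A:2 Mu:0 Ld:1 B:1 rd:1 wr:0>
#5 ALU src=r3,r6 held:RD_PORT  <A:2 Mu:0 Ld:1 B:1 rd:1 wr:0>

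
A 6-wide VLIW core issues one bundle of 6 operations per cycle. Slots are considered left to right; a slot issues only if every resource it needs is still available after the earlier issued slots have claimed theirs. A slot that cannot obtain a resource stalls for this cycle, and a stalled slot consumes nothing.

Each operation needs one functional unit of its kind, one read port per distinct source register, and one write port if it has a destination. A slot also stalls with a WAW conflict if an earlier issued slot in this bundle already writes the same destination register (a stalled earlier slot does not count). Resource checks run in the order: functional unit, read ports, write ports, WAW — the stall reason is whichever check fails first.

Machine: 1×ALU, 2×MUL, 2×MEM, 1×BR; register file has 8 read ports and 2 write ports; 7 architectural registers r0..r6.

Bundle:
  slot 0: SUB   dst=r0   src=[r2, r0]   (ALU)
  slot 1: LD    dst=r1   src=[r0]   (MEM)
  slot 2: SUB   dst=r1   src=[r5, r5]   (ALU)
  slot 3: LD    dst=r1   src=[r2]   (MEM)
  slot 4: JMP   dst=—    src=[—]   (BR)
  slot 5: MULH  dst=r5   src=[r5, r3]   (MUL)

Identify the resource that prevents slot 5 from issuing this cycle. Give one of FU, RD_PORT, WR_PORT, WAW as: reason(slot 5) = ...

(0) want 1×ALU +2rd +1wr — yes → AL0|MU2|ME2|BR1|rd6|wr1
(1) want 1×MEM +1rd +1wr — yes → AL0|MU2|ME1|BR1|rd5|wr0
(2) want 1×ALU +1rd +1wr — FU → AL0|MU2|ME1|BR1|rd5|wr0
(3) want 1×MEM +1rd +1wr — WR_PORT → AL0|MU2|ME1|BR1|rd5|wr0
(4) want 1×BR +0rd +0wr — yes → AL0|MU2|ME1|BR0|rd5|wr0
(5) want 1×MUL +2rd +1wr — WR_PORT → AL0|MU2|ME1|BR0|rd5|wr0

reason(slot 5) = WR_PORT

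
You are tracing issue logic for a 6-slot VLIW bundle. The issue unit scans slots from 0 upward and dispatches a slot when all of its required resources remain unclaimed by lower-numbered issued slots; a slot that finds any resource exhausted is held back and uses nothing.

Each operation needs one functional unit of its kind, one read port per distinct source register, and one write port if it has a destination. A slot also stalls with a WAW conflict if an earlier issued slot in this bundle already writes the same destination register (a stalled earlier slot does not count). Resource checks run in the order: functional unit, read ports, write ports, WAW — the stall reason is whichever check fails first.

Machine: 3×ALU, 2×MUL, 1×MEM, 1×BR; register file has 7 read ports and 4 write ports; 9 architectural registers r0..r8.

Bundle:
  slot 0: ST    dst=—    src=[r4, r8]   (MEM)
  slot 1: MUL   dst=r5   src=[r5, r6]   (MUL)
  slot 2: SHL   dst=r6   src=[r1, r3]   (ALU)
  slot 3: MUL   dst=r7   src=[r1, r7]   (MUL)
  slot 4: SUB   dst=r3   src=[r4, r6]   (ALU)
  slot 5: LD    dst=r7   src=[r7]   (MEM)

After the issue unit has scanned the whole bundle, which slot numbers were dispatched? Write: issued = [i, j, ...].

(0) want 1×MEM +2rd +0wr — yes → AL3|MU2|ME0|BR1|rd5|wr4
(1) want 1×MUL +2rd +1wr — yes → AL3|MU1|ME0|BR1|rd3|wr3
(2) want 1×ALU +2rd +1wr — yes → AL2|MU1|ME0|BR1|rd1|wr2
(3) want 1×MUL +2rd +1wr — RD_PORT → AL2|MU1|ME0|BR1|rd1|wr2
(4) want 1×ALU +2rd +1wr — RD_PORT → AL2|MU1|ME0|BR1|rd1|wr2
(5) want 1×MEM +1rd +1wr — FU → AL2|MU1|ME0|BR1|rd1|wr2

issued = [0, 1, 2]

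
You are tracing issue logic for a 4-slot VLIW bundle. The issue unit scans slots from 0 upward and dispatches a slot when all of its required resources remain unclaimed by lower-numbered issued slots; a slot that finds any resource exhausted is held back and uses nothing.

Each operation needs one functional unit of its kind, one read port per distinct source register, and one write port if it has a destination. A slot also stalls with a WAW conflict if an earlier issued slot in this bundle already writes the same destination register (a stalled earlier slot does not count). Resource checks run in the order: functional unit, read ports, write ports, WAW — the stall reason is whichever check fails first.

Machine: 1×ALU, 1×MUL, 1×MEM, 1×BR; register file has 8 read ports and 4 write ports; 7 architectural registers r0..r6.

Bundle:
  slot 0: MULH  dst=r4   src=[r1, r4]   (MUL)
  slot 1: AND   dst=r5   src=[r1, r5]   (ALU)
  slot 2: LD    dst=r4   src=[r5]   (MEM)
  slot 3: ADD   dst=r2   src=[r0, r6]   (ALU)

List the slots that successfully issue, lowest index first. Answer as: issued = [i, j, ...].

issued = [0, 1]

(0) want 1×MUL +2rd +1wr — yes → AL1|MU0|ME1|BR1|rd6|wr3
(1) want 1×ALU +2rd +1wr — yes → AL0|MU0|ME1|BR1|rd4|wr2
(2) want 1×MEM +1rd +1wr — WAW → AL0|MU0|ME1|BR1|rd4|wr2
(3) want 1×ALU +2rd +1wr — FU → AL0|MU0|ME1|BR1|rd4|wr2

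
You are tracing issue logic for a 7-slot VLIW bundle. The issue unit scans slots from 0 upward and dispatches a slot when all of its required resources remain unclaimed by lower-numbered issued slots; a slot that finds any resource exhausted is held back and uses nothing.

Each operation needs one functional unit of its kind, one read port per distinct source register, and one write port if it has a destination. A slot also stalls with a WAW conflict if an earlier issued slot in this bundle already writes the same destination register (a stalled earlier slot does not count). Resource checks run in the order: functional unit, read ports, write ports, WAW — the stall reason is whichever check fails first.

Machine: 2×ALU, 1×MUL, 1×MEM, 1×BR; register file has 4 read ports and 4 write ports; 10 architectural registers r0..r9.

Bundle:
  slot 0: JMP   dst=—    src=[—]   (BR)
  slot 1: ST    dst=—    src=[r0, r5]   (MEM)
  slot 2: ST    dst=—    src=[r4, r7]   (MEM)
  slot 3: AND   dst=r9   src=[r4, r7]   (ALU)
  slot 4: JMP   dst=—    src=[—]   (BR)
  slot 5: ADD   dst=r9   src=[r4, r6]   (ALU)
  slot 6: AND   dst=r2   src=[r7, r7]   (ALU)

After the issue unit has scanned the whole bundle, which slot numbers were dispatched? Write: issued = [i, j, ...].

issued = [0, 1, 3]

slot 0 (BR): ISSUE — free A2,Mu1,Ld1,B0 rp4 wp4
slot 1 (MEM): ISSUE — free A2,Mu1,Ld0,B0 rp2 wp4
slot 2 (MEM): stall FU — free A2,Mu1,Ld0,B0 rp2 wp4
slot 3 (ALU): ISSUE — free A1,Mu1,Ld0,B0 rp0 wp3
slot 4 (BR): stall FU — free A1,Mu1,Ld0,B0 rp0 wp3
slot 5 (ALU): stall RD_PORT — free A1,Mu1,Ld0,B0 rp0 wp3
slot 6 (ALU): stall RD_PORT — free A1,Mu1,Ld0,B0 rp0 wp3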